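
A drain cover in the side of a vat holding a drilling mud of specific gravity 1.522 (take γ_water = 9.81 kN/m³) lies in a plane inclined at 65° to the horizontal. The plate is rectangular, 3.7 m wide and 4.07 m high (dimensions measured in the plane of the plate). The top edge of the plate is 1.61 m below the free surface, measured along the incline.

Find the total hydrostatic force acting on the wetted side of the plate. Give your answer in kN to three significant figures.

F ≈ 743 kN

γ = 1.522 × 9.81 = 14.93082 kN/m³.
Let θ = 65° be the plate's angle to the horizontal; measure y along the incline from where the plane meets the free surface. Vertical depth h = y·sinθ with sinθ = 0.906308.
The centroid lies 4.07/2 = 2.035 m below the top edge, so y_c = 1.61 + 2.035 = 3.645 m and h_c = 3.645 × 0.906308 = 3.30349 m.
A = 3.7 × 4.07 = 15.059 m².
Resultant F = γ·h_c·A = 14.93082 × 3.30349 × 15.059 = 742.767 kN.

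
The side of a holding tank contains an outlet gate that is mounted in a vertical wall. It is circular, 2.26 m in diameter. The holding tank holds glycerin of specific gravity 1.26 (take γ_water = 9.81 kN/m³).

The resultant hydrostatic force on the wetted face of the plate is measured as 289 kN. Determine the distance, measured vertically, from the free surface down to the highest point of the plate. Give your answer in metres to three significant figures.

d_top ≈ 4.70 m

γ = 1.26 × 9.81 = 12.3606 kN/m³.
A = π(1.13)² = 4.0115 m².
From F = γ·h_c·A, the centroid depth is h_c = 289/(12.3606 × 4.0115) = 5.82843 m.
The centroid is at the centre, 1.13 m below the top of the plate, so the highest point sits at h_top = 5.82843 − 1.13 = 4.69843 m below the surface.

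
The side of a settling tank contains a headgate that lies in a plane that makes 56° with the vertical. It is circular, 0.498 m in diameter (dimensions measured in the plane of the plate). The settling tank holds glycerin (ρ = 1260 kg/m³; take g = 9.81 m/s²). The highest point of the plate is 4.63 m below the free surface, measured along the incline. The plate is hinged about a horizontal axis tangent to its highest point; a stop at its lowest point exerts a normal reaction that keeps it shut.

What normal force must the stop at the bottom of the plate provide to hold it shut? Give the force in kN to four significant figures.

P ≈ 3.326 kN

γ = ρg = 1260 × 9.81 / 1000 = 12.3606 kN/m³.
The plate makes 56° with the vertical, i.e. θ = 90° − 56° = 34° to the horizontal. Measuring y along the incline from the free-surface line, vertical depth h = y·sinθ with sinθ = 0.559193.
The centroid is at the centre, 0.249 m below the top of the plate, so y_c = 4.63 + 0.249 = 4.879 m and h_c = 4.879 × 0.559193 = 2.7283 m.
A = π(0.249)² = 0.194782 m².
Resultant F = γ·h_c·A = 12.3606 × 2.7283 × 0.194782 = 6.56872 kN.
I_c = πr⁴/4 = π × 0.249⁴/4 = 0.00301917 m⁴.
Centre of pressure: y_p = y_c + I_c/(y_c·A) = 4.879 + 0.00301917/(4.879 × 0.194782) = 4.879 + 0.00317693 = 4.88218 m along the plane.
The resultant acts 0.249 + 0.00317693 = 0.252177 m (along the plate) below the hinge at the top edge, so the moment about the hinge is M = F × 0.252177 = 6.56872 × 0.252177 = 1.65648 kN·m.
A normal force at the bottom, 0.498 m from the hinge, must supply this moment: P = 1.65648/0.498 = 3.32627 kN.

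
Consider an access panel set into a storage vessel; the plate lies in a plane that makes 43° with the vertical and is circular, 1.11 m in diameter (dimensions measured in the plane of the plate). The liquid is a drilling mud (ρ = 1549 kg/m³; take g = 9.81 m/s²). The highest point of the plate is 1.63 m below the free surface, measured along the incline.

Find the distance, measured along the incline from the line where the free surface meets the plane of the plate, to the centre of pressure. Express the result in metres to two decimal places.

y_p = 2.22 m

γ = ρg = 1549 × 9.81 / 1000 = 15.19569 kN/m³.
The plate makes 43° with the vertical, i.e. θ = 90° − 43° = 47° to the horizontal. Measuring y along the incline from the free-surface line, vertical depth h = y·sinθ with sinθ = 0.731354.
The centroid is at the centre, 0.555 m below the top of the plate, so y_c = 1.63 + 0.555 = 2.185 m and h_c = 2.185 × 0.731354 = 1.59801 m.
A = π(0.555)² = 0.967689 m².
Resultant F = γ·h_c·A = 15.19569 × 1.59801 × 0.967689 = 23.4983 kN.
I_c = πr⁴/4 = π × 0.555⁴/4 = 0.0745181 m⁴.
Centre of pressure: y_p = y_c + I_c/(y_c·A) = 2.185 + 0.0745181/(2.185 × 0.967689) = 2.185 + 0.0352431 = 2.22024 m along the plane.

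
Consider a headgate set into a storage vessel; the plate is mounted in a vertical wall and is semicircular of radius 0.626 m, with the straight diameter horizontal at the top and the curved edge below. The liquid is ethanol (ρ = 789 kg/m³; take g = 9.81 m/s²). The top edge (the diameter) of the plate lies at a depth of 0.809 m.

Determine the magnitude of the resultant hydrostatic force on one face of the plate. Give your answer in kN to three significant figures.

F ≈ 5.12 kN

γ = ρg = 789 × 9.81 / 1000 = 7.74009 kN/m³.
The centroid of a semicircle lies 4r/(3π) = 0.265683 m from the diameter, here below the top edge, so the centroid depth is h_c = 0.809 + 0.265683 = 1.07468 m.
A = πr²/2 = π × 0.626²/2 = 0.615557 m².
Resultant F = γ·h_c·A = 7.74009 × 1.07468 × 0.615557 = 5.12028 kN.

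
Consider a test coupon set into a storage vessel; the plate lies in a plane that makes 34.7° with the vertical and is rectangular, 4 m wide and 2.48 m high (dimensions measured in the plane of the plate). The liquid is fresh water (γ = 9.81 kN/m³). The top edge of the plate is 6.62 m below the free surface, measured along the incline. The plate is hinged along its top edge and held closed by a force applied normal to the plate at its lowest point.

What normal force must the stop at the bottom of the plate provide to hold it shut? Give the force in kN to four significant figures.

γ = 9.81 kN/m³.
The plate makes 34.7° with the vertical, i.e. θ = 90° − 34.7° = 55.3° to the horizontal. Measuring y along the incline from the free-surface line, vertical depth h = y·sinθ with sinθ = 0.822144.
The centroid lies 2.48/2 = 1.24 m below the top edge, so y_c = 6.62 + 1.24 = 7.86 m and h_c = 7.86 × 0.822144 = 6.46205 m.
A = 4 × 2.48 = 9.92 m².
Resultant F = γ·h_c·A = 9.81 × 6.46205 × 9.92 = 628.856 kN.
I_c = b·h³/12 = 4 × 2.48³/12 = 5.08433 m⁴.
Centre of pressure: y_p = y_c + I_c/(y_c·A) = 7.86 + 5.08433/(7.86 × 9.92) = 7.86 + 0.0652078 = 7.92521 m along the plane.
The resultant acts 1.24 + 0.0652078 = 1.30521 m (along the plate) below the hinge at the top edge, so the moment about the hinge is M = F × 1.30521 = 628.856 × 1.30521 = 820.789 kN·m.
A normal force at the bottom, 2.48 m from the hinge, must supply this moment: P = 820.789/2.48 = 330.963 kN.

P ≈ 331.0 kN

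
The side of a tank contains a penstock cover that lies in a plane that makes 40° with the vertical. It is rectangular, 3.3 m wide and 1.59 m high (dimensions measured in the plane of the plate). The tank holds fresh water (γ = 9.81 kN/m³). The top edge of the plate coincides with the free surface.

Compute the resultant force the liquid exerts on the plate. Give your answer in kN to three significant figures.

F ≈ 31.3 kN

γ = 9.81 kN/m³.
The plate makes 40° with the vertical, i.e. θ = 90° − 40° = 50° to the horizontal. Measuring y along the incline from the free-surface line, vertical depth h = y·sinθ with sinθ = 0.766044.
The centroid lies 1.59/2 = 0.795 m below the top edge, so y_c = 0.795 m and h_c = 0.795 × 0.766044 = 0.609005 m.
A = 3.3 × 1.59 = 5.247 m².
Resultant F = γ·h_c·A = 9.81 × 0.609005 × 5.247 = 31.3474 kN.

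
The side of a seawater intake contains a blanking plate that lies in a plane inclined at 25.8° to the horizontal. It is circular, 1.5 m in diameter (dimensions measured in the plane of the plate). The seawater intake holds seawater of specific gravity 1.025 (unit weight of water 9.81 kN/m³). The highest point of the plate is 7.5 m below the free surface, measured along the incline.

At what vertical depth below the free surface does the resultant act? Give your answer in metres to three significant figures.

γ = 1.025 × 9.81 = 10.05525 kN/m³.
Let θ = 25.8° be the plate's angle to the horizontal; measure y along the incline from where the plane meets the free surface. Vertical depth h = y·sinθ with sinθ = 0.435231.
The centroid is at the centre, 0.75 m below the top of the plate, so y_c = 7.5 + 0.75 = 8.25 m and h_c = 8.25 × 0.435231 = 3.59066 m.
A = π(0.75)² = 1.76715 m².
Resultant F = γ·h_c·A = 10.05525 × 3.59066 × 1.76715 = 63.8029 kN.
I_c = πr⁴/4 = π × 0.75⁴/4 = 0.248505 m⁴.
Centre of pressure: y_p = y_c + I_c/(y_c·A) = 8.25 + 0.248505/(8.25 × 1.76715) = 8.25 + 0.0170454 = 8.26705 m along the plane.
Vertically, h_p = y_p·sinθ = 8.26705 × 0.435231 = 3.59808 m.

h_p = 3.60 m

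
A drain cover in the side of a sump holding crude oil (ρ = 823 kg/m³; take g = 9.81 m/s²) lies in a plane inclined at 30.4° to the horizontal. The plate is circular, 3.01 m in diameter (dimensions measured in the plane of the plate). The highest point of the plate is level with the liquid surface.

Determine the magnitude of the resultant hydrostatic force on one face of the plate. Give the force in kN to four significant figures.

γ = ρg = 823 × 9.81 / 1000 = 8.07363 kN/m³.
Let θ = 30.4° be the plate's angle to the horizontal; measure y along the incline from where the plane meets the free surface. Vertical depth h = y·sinθ with sinθ = 0.506034.
The centroid is at the centre, 1.505 m below the top of the plate, so y_c = 1.505 m and h_c = 1.505 × 0.506034 = 0.761581 m.
A = π(1.505)² = 7.11579 m².
Resultant F = γ·h_c·A = 8.07363 × 0.761581 × 7.11579 = 43.753 kN.

F ≈ 43.75 kN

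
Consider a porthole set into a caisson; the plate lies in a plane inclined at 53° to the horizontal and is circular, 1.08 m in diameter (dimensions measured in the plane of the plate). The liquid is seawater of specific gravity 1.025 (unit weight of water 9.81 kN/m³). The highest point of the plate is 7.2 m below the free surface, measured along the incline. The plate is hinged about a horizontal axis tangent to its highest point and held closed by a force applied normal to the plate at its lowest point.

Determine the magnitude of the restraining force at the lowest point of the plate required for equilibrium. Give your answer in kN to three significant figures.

γ = 1.025 × 9.81 = 10.05525 kN/m³.
Let θ = 53° be the plate's angle to the horizontal; measure y along the incline from where the plane meets the free surface. Vertical depth h = y·sinθ with sinθ = 0.798636.
The centroid is at the centre, 0.54 m below the top of the plate, so y_c = 7.2 + 0.54 = 7.74 m and h_c = 7.74 × 0.798636 = 6.18144 m.
A = π(0.54)² = 0.916088 m².
Resultant F = γ·h_c·A = 10.05525 × 6.18144 × 0.916088 = 56.9403 kN.
I_c = πr⁴/4 = π × 0.54⁴/4 = 0.0667828 m⁴.
Centre of pressure: y_p = y_c + I_c/(y_c·A) = 7.74 + 0.0667828/(7.74 × 0.916088) = 7.74 + 0.0094186 = 7.74942 m along the plane.
The resultant acts 0.54 + 0.0094186 = 0.549419 m (along the plate) below the hinge at the top edge, so the moment about the hinge is M = F × 0.549419 = 56.9403 × 0.549419 = 31.2841 kN·m.
A normal force at the bottom, 1.08 m from the hinge, must supply this moment: P = 31.2841/1.08 = 28.9668 kN.

P ≈ 29.0 kN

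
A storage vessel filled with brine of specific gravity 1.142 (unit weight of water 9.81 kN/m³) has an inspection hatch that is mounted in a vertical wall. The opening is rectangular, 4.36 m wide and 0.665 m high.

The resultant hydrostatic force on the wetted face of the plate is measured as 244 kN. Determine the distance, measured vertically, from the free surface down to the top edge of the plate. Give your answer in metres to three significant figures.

γ = 1.142 × 9.81 = 11.20302 kN/m³.
A = 4.36 × 0.665 = 2.8994 m².
From F = γ·h_c·A, the centroid depth is h_c = 244/(11.20302 × 2.8994) = 7.51184 m.
The centroid lies 0.665/2 = 0.3325 m below the top edge, so the top edge sits at h_top = 7.51184 − 0.3325 = 7.17934 m below the surface.

d_top ≈ 7.18 m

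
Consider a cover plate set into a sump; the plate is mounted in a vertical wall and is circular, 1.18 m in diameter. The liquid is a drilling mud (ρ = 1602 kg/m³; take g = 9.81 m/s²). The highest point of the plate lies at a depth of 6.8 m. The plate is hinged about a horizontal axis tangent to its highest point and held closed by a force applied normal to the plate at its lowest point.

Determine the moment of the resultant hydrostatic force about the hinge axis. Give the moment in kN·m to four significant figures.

γ = ρg = 1602 × 9.81 / 1000 = 15.71562 kN/m³.
The centroid is at the centre, 0.59 m below the top of the plate, so the centroid depth is h_c = 6.8 + 0.59 = 7.39 m.
A = π(0.59)² = 1.09359 m².
Resultant F = γ·h_c·A = 15.71562 × 7.39 × 1.09359 = 127.008 kN.
I_c = πr⁴/4 = π × 0.59⁴/4 = 0.0951695 m⁴.
Centre of pressure: y_p = y_c + I_c/(y_c·A) = 7.39 + 0.0951695/(7.39 × 1.09359) = 7.39 + 0.011776 = 7.40178 m along the plane.
The resultant acts 0.59 + 0.011776 = 0.601776 m (along the plate) below the hinge at the top edge, so the moment about the hinge is M = F × 0.601776 = 127.008 × 0.601776 = 76.4304 kN·m.

M ≈ 76.43 kN·m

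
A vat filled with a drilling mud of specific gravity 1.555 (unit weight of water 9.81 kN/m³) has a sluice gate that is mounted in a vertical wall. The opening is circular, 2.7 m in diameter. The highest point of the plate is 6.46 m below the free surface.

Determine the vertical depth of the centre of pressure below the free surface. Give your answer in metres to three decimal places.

h_p = 7.868 m

γ = 1.555 × 9.81 = 15.25455 kN/m³.
The centroid is at the centre, 1.35 m below the top of the plate, so the centroid depth is h_c = 6.46 + 1.35 = 7.81 m.
A = π(1.35)² = 5.72555 m².
Resultant F = γ·h_c·A = 15.25455 × 7.81 × 5.72555 = 682.131 kN.
I_c = πr⁴/4 = π × 1.35⁴/4 = 2.6087 m⁴.
Centre of pressure: y_p = y_c + I_c/(y_c·A) = 7.81 + 2.6087/(7.81 × 5.72555) = 7.81 + 0.0583386 = 7.86834 m along the plane.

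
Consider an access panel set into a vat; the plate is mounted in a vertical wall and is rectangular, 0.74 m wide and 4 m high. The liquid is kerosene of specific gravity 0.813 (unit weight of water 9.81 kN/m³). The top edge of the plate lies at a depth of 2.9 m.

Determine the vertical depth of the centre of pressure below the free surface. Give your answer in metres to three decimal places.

h_p = 5.172 m

γ = 0.813 × 9.81 = 7.97553 kN/m³.
The centroid lies 4/2 = 2 m below the top edge, so the centroid depth is h_c = 2.9 + 2 = 4.9 m.
A = 0.74 × 4 = 2.96 m².
Resultant F = γ·h_c·A = 7.97553 × 4.9 × 2.96 = 115.677 kN.
I_c = b·h³/12 = 0.74 × 4³/12 = 3.94667 m⁴.
Centre of pressure: y_p = y_c + I_c/(y_c·A) = 4.9 + 3.94667/(4.9 × 2.96) = 4.9 + 0.272109 = 5.17211 m along the plane.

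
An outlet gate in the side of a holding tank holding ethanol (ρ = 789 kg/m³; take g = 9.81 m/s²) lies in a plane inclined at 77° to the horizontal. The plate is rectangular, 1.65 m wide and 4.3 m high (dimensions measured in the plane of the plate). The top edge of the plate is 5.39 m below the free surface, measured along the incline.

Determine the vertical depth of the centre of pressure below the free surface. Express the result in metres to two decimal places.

γ = ρg = 789 × 9.81 / 1000 = 7.74009 kN/m³.
Let θ = 77° be the plate's angle to the horizontal; measure y along the incline from where the plane meets the free surface. Vertical depth h = y·sinθ with sinθ = 0.974370.
The centroid lies 4.3/2 = 2.15 m below the top edge, so y_c = 5.39 + 2.15 = 7.54 m and h_c = 7.54 × 0.974370 = 7.34675 m.
A = 1.65 × 4.3 = 7.095 m².
Resultant F = γ·h_c·A = 7.74009 × 7.34675 × 7.095 = 403.454 kN.
I_c = b·h³/12 = 1.65 × 4.3³/12 = 10.9322 m⁴.
Centre of pressure: y_p = y_c + I_c/(y_c·A) = 7.54 + 10.9322/(7.54 × 7.095) = 7.54 + 0.204354 = 7.74435 m along the plane.
Vertically, h_p = y_p·sinθ = 7.74435 × 0.974370 = 7.54586 m.

h_p = 7.55 m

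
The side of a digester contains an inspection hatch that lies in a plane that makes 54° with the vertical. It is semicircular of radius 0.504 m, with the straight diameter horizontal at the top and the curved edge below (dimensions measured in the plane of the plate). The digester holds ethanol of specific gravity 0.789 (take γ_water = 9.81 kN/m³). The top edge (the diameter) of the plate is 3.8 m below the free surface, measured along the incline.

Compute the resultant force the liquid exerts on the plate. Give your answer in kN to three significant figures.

F ≈ 7.29 kN

γ = 0.789 × 9.81 = 7.74009 kN/m³.
The plate makes 54° with the vertical, i.e. θ = 90° − 54° = 36° to the horizontal. Measuring y along the incline from the free-surface line, vertical depth h = y·sinθ with sinθ = 0.587785.
The centroid of a semicircle lies 4r/(3π) = 0.213904 m from the diameter, here below the top edge, so y_c = 3.8 + 0.213904 = 4.0139 m and h_c = 4.0139 × 0.587785 = 2.35931 m.
A = πr²/2 = π × 0.504²/2 = 0.399007 m².
Resultant F = γ·h_c·A = 7.74009 × 2.35931 × 0.399007 = 7.28638 kN.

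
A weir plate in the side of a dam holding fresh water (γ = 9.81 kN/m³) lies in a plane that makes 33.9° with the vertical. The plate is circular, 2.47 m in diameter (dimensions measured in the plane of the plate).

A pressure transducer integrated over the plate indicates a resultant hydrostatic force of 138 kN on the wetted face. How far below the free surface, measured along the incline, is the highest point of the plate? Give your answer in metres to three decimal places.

y_top ≈ 2.302 m

γ = 9.81 kN/m³.
A = π(1.235)² = 4.79164 m².
From F = γ·h_c·A, the centroid depth is h_c = 138/(9.81 × 4.79164) = 2.9358 m.
The plate makes 33.9° with the vertical, i.e. θ = 90° − 33.9° = 56.1° to the horizontal. Measuring y along the incline from the free-surface line, vertical depth h = y·sinθ with sinθ = 0.830012.
Along the incline, y_c = h_c/sinθ = 2.9358/0.830012 = 3.53706 m.
The centroid is at the centre, 1.235 m below the top of the plate, so the highest point sits at y_top = 3.53706 − 1.235 = 2.30206 m along the incline.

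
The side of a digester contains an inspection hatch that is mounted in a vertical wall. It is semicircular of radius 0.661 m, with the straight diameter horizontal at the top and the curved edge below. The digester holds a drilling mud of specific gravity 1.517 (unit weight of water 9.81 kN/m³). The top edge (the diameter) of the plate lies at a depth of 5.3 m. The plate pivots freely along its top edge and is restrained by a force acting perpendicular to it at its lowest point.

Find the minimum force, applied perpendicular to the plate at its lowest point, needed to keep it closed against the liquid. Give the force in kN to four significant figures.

γ = 1.517 × 9.81 = 14.88177 kN/m³.
The centroid of a semicircle lies 4r/(3π) = 0.280537 m from the diameter, here below the top edge, so the centroid depth is h_c = 5.3 + 0.280537 = 5.58054 m.
A = πr²/2 = π × 0.661²/2 = 0.686314 m².
Resultant F = γ·h_c·A = 14.88177 × 5.58054 × 0.686314 = 56.9972 kN.
I_c = (π/8 − 8/(9π))·r⁴ = 0.109757 × 0.661⁴ = 0.0209526 m⁴.
Centre of pressure: y_p = y_c + I_c/(y_c·A) = 5.58054 + 0.0209526/(5.58054 × 0.686314) = 5.58054 + 0.00547065 = 5.58601 m along the plane.
The resultant acts 0.280537 + 0.00547065 = 0.286008 m (along the plate) below the hinge at the top edge, so the moment about the hinge is M = F × 0.286008 = 56.9972 × 0.286008 = 16.3017 kN·m.
A normal force at the bottom, 0.661 m from the hinge, must supply this moment: P = 16.3017/0.661 = 24.6622 kN.

P ≈ 24.66 kN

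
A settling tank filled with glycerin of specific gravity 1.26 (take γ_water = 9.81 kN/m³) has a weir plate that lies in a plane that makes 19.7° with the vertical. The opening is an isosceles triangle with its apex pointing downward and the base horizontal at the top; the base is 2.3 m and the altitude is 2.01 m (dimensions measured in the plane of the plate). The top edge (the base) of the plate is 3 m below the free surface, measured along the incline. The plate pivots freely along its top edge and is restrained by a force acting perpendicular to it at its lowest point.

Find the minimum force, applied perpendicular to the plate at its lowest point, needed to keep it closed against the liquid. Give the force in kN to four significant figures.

P ≈ 35.91 kN

γ = 1.26 × 9.81 = 12.3606 kN/m³.
The plate makes 19.7° with the vertical, i.e. θ = 90° − 19.7° = 70.3° to the horizontal. Measuring y along the incline from the free-surface line, vertical depth h = y·sinθ with sinθ = 0.941471.
With the apex down, the centroid sits h/3 = 2.01/3 = 0.67 m below the base (the top edge), so y_c = 3 + 0.67 = 3.67 m and h_c = 3.67 × 0.941471 = 3.4552 m.
A = ½ × 2.3 × 2.01 = 2.3115 m².
Resultant F = γ·h_c·A = 12.3606 × 3.4552 × 2.3115 = 98.7203 kN.
I_c = b·h³/36 = 2.3 × 2.01³/36 = 0.518816 m⁴.
Centre of pressure: y_p = y_c + I_c/(y_c·A) = 3.67 + 0.518816/(3.67 × 2.3115) = 3.67 + 0.061158 = 3.73116 m along the plane.
The resultant acts 0.67 + 0.061158 = 0.731158 m (along the plate) below the hinge at the top edge, so the moment about the hinge is M = F × 0.731158 = 98.7203 × 0.731158 = 72.1801 kN·m.
A normal force at the bottom, 2.01 m from the hinge, must supply this moment: P = 72.1801/2.01 = 35.9105 kN.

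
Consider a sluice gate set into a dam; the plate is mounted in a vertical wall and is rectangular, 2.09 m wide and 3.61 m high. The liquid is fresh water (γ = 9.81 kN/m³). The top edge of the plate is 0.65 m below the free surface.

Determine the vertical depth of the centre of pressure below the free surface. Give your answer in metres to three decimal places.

γ = 9.81 kN/m³.
The centroid lies 3.61/2 = 1.805 m below the top edge, so the centroid depth is h_c = 0.65 + 1.805 = 2.455 m.
A = 2.09 × 3.61 = 7.5449 m².
Resultant F = γ·h_c·A = 9.81 × 2.455 × 7.5449 = 181.708 kN.
I_c = b·h³/12 = 2.09 × 3.61³/12 = 8.19382 m⁴.
Centre of pressure: y_p = y_c + I_c/(y_c·A) = 2.455 + 8.19382/(2.455 × 7.5449) = 2.455 + 0.442366 = 2.89737 m along the plane.

h_p = 2.897 m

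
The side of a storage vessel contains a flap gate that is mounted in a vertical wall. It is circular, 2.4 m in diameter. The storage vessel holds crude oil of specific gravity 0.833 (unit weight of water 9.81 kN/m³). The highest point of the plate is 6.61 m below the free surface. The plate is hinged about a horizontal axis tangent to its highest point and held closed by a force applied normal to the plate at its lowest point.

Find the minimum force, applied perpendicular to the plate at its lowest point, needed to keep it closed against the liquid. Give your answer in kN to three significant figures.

P ≈ 150 kN

γ = 0.833 × 9.81 = 8.17173 kN/m³.
The centroid is at the centre, 1.2 m below the top of the plate, so the centroid depth is h_c = 6.61 + 1.2 = 7.81 m.
A = π(1.2)² = 4.52389 m².
Resultant F = γ·h_c·A = 8.17173 × 7.81 × 4.52389 = 288.72 kN.
I_c = πr⁴/4 = π × 1.2⁴/4 = 1.6286 m⁴.
Centre of pressure: y_p = y_c + I_c/(y_c·A) = 7.81 + 1.6286/(7.81 × 4.52389) = 7.81 + 0.0460947 = 7.85609 m along the plane.
The resultant acts 1.2 + 0.0460947 = 1.24609 m (along the plate) below the hinge at the top edge, so the moment about the hinge is M = F × 1.24609 = 288.72 × 1.24609 = 359.771 kN·m.
A normal force at the bottom, 2.4 m from the hinge, must supply this moment: P = 359.771/2.4 = 149.905 kN.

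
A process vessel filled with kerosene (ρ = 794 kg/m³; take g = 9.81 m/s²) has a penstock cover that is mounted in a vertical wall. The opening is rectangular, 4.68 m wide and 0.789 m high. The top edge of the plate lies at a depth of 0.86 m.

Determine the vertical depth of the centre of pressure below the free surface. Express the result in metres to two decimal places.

γ = ρg = 794 × 9.81 / 1000 = 7.78914 kN/m³.
The centroid lies 0.789/2 = 0.3945 m below the top edge, so the centroid depth is h_c = 0.86 + 0.3945 = 1.2545 m.
A = 4.68 × 0.789 = 3.69252 m².
Resultant F = γ·h_c·A = 7.78914 × 1.2545 × 3.69252 = 36.0814 kN.
I_c = b·h³/12 = 4.68 × 0.789³/12 = 0.191556 m⁴.
Centre of pressure: y_p = y_c + I_c/(y_c·A) = 1.2545 + 0.191556/(1.2545 × 3.69252) = 1.2545 + 0.0413525 = 1.29585 m along the plane.

h_p = 1.30 m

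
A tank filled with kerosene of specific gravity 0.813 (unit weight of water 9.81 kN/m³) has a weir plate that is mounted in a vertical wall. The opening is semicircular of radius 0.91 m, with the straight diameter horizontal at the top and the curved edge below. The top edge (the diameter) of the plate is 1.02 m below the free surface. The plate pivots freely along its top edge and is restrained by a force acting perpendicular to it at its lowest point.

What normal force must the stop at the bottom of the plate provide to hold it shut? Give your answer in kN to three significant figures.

γ = 0.813 × 9.81 = 7.97553 kN/m³.
The centroid of a semicircle lies 4r/(3π) = 0.386216 m from the diameter, here below the top edge, so the centroid depth is h_c = 1.02 + 0.386216 = 1.40622 m.
A = πr²/2 = π × 0.91²/2 = 1.30078 m².
Resultant F = γ·h_c·A = 7.97553 × 1.40622 × 1.30078 = 14.5887 kN.
I_c = (π/8 − 8/(9π))·r⁴ = 0.109757 × 0.91⁴ = 0.0752658 m⁴.
Centre of pressure: y_p = y_c + I_c/(y_c·A) = 1.40622 + 0.0752658/(1.40622 × 1.30078) = 1.40622 + 0.0411472 = 1.44737 m along the plane.
The resultant acts 0.386216 + 0.0411472 = 0.427363 m (along the plate) below the hinge at the top edge, so the moment about the hinge is M = F × 0.427363 = 14.5887 × 0.427363 = 6.23467 kN·m.
A normal force at the bottom, 0.91 m from the hinge, must supply this moment: P = 6.23467/0.91 = 6.85129 kN.

P ≈ 6.85 kN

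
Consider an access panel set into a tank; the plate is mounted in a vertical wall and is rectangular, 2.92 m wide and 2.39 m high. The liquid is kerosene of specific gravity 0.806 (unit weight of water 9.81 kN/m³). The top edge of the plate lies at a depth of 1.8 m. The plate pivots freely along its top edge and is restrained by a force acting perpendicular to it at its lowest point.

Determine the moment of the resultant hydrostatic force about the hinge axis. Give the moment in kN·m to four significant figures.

M ≈ 223.8 kN·m

γ = 0.806 × 9.81 = 7.90686 kN/m³.
The centroid lies 2.39/2 = 1.195 m below the top edge, so the centroid depth is h_c = 1.8 + 1.195 = 2.995 m.
A = 2.92 × 2.39 = 6.9788 m².
Resultant F = γ·h_c·A = 7.90686 × 2.995 × 6.9788 = 165.265 kN.
I_c = b·h³/12 = 2.92 × 2.39³/12 = 3.32197 m⁴.
Centre of pressure: y_p = y_c + I_c/(y_c·A) = 2.995 + 3.32197/(2.995 × 6.9788) = 2.995 + 0.158934 = 3.15393 m along the plane.
The resultant acts 1.195 + 0.158934 = 1.35393 m (along the plate) below the hinge at the top edge, so the moment about the hinge is M = F × 1.35393 = 165.265 × 1.35393 = 223.757 kN·m.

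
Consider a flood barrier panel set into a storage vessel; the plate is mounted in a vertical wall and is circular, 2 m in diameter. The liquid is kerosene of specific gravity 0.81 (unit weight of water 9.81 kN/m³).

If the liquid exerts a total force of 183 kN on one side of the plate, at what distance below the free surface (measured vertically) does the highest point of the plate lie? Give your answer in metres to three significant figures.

d_top ≈ 6.33 m

γ = 0.81 × 9.81 = 7.9461 kN/m³.
A = π(1)² = 3.14159 m².
From F = γ·h_c·A, the centroid depth is h_c = 183/(7.9461 × 3.14159) = 7.33074 m.
The centroid is at the centre, 1 m below the top of the plate, so the highest point sits at h_top = 7.33074 − 1 = 6.33074 m below the surface.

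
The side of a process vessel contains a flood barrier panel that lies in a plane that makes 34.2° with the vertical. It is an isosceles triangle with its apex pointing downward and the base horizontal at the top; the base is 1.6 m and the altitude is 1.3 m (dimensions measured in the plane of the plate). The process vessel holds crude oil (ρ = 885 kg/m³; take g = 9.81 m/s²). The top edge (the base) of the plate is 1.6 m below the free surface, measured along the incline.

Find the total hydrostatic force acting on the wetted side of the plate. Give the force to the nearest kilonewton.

F ≈ 15 kN

γ = ρg = 885 × 9.81 / 1000 = 8.68185 kN/m³.
The plate makes 34.2° with the vertical, i.e. θ = 90° − 34.2° = 55.8° to the horizontal. Measuring y along the incline from the free-surface line, vertical depth h = y·sinθ with sinθ = 0.827081.
With the apex down, the centroid sits h/3 = 1.3/3 = 0.433333 m below the base (the top edge), so y_c = 1.6 + 0.433333 = 2.03333 m and h_c = 2.03333 × 0.827081 = 1.68173 m.
A = ½ × 1.6 × 1.3 = 1.04 m².
Resultant F = γ·h_c·A = 8.68185 × 1.68173 × 1.04 = 15.1845 kN.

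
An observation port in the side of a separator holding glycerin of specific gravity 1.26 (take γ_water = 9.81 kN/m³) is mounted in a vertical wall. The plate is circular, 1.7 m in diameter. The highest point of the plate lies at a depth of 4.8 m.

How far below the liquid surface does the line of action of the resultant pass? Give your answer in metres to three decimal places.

γ = 1.26 × 9.81 = 12.3606 kN/m³.
The centroid is at the centre, 0.85 m below the top of the plate, so the centroid depth is h_c = 4.8 + 0.85 = 5.65 m.
A = π(0.85)² = 2.2698 m².
Resultant F = γ·h_c·A = 12.3606 × 5.65 × 2.2698 = 158.517 kN.
I_c = πr⁴/4 = π × 0.85⁴/4 = 0.409983 m⁴.
Centre of pressure: y_p = y_c + I_c/(y_c·A) = 5.65 + 0.409983/(5.65 × 2.2698) = 5.65 + 0.0319691 = 5.68197 m along the plane.

h_p = 5.682 m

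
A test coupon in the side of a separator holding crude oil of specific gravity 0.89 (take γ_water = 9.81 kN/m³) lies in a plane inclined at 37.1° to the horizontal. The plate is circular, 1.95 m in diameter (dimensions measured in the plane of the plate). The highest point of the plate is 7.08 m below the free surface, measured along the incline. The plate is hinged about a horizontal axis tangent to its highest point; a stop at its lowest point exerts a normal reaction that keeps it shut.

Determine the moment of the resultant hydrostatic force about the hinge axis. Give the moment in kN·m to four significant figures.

M ≈ 127.3 kN·m

γ = 0.89 × 9.81 = 8.7309 kN/m³.
Let θ = 37.1° be the plate's angle to the horizontal; measure y along the incline from where the plane meets the free surface. Vertical depth h = y·sinθ with sinθ = 0.603208.
The centroid is at the centre, 0.975 m below the top of the plate, so y_c = 7.08 + 0.975 = 8.055 m and h_c = 8.055 × 0.603208 = 4.85884 m.
A = π(0.975)² = 2.98648 m².
Resultant F = γ·h_c·A = 8.7309 × 4.85884 × 2.98648 = 126.693 kN.
I_c = πr⁴/4 = π × 0.975⁴/4 = 0.709755 m⁴.
Centre of pressure: y_p = y_c + I_c/(y_c·A) = 8.055 + 0.709755/(8.055 × 2.98648) = 8.055 + 0.0295042 = 8.0845 m along the plane.
The resultant acts 0.975 + 0.0295042 = 1.0045 m (along the plate) below the hinge at the top edge, so the moment about the hinge is M = F × 1.0045 = 126.693 × 1.0045 = 127.263 kN·m.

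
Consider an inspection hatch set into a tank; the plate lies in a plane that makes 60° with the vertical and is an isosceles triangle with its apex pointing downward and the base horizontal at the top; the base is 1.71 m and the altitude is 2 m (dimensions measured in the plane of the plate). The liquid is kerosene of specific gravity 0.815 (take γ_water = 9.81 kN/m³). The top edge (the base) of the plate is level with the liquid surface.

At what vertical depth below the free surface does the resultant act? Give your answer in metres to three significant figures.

γ = 0.815 × 9.81 = 7.99515 kN/m³.
The plate makes 60° with the vertical, i.e. θ = 90° − 60° = 30° to the horizontal. Measuring y along the incline from the free-surface line, vertical depth h = y·sinθ with sinθ = 0.500000.
With the apex down, the centroid sits h/3 = 2/3 = 0.666667 m below the base (the top edge), so y_c = 0.666667 m and h_c = 0.666667 × 0.500000 = 0.333334 m.
A = ½ × 1.71 × 2 = 1.71 m².
Resultant F = γ·h_c·A = 7.99515 × 0.333334 × 1.71 = 4.55724 kN.
I_c = b·h³/36 = 1.71 × 2³/36 = 0.38 m⁴.
Centre of pressure: y_p = y_c + I_c/(y_c·A) = 0.666667 + 0.38/(0.666667 × 1.71) = 0.666667 + 0.333333 = 1 m along the plane.
Vertically, h_p = y_p·sinθ = 1 × 0.500000 = 0.5 m.

h_p = 0.500 m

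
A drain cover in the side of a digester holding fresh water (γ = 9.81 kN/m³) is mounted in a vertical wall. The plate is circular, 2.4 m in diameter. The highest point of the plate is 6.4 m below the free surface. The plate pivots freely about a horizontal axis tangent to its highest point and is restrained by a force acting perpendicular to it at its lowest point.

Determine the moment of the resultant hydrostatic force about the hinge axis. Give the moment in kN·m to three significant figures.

M ≈ 421 kN·m

γ = 9.81 kN/m³.
The centroid is at the centre, 1.2 m below the top of the plate, so the centroid depth is h_c = 6.4 + 1.2 = 7.6 m.
A = π(1.2)² = 4.52389 m².
Resultant F = γ·h_c·A = 9.81 × 7.6 × 4.52389 = 337.283 kN.
I_c = πr⁴/4 = π × 1.2⁴/4 = 1.6286 m⁴.
Centre of pressure: y_p = y_c + I_c/(y_c·A) = 7.6 + 1.6286/(7.6 × 4.52389) = 7.6 + 0.0473684 = 7.64737 m along the plane.
The resultant acts 1.2 + 0.0473684 = 1.24737 m (along the plate) below the hinge at the top edge, so the moment about the hinge is M = F × 1.24737 = 337.283 × 1.24737 = 420.717 kN·m.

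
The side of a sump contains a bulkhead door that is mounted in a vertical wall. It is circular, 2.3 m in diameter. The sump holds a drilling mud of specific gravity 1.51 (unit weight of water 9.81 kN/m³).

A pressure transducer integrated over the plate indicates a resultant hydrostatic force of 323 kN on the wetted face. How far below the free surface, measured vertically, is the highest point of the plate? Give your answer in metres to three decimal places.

γ = 1.51 × 9.81 = 14.8131 kN/m³.
A = π(1.15)² = 4.15476 m².
From F = γ·h_c·A, the centroid depth is h_c = 323/(14.8131 × 4.15476) = 5.2482 m.
The centroid is at the centre, 1.15 m below the top of the plate, so the highest point sits at h_top = 5.2482 − 1.15 = 4.0982 m below the surface.

d_top ≈ 4.098 m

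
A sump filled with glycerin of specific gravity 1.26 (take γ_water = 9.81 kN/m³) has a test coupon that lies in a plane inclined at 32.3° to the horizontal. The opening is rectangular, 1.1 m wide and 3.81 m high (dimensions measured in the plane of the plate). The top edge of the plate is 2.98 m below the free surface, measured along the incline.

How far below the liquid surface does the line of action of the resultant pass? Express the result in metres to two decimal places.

γ = 1.26 × 9.81 = 12.3606 kN/m³.
Let θ = 32.3° be the plate's angle to the horizontal; measure y along the incline from where the plane meets the free surface. Vertical depth h = y·sinθ with sinθ = 0.534352.
The centroid lies 3.81/2 = 1.905 m below the top edge, so y_c = 2.98 + 1.905 = 4.885 m and h_c = 4.885 × 0.534352 = 2.61031 m.
A = 1.1 × 3.81 = 4.191 m².
Resultant F = γ·h_c·A = 12.3606 × 2.61031 × 4.191 = 135.223 kN.
I_c = b·h³/12 = 1.1 × 3.81³/12 = 5.06975 m⁴.
Centre of pressure: y_p = y_c + I_c/(y_c·A) = 4.885 + 5.06975/(4.885 × 4.191) = 4.885 + 0.247631 = 5.13263 m along the plane.
Vertically, h_p = y_p·sinθ = 5.13263 × 0.534352 = 2.74263 m.

h_p = 2.74 m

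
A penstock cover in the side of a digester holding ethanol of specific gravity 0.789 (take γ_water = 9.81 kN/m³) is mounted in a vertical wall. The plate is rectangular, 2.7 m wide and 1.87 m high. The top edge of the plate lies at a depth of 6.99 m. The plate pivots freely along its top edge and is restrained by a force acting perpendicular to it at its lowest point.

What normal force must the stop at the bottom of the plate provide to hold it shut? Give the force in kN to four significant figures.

γ = 0.789 × 9.81 = 7.74009 kN/m³.
The centroid lies 1.87/2 = 0.935 m below the top edge, so the centroid depth is h_c = 6.99 + 0.935 = 7.925 m.
A = 2.7 × 1.87 = 5.049 m².
Resultant F = γ·h_c·A = 7.74009 × 7.925 × 5.049 = 309.707 kN.
I_c = b·h³/12 = 2.7 × 1.87³/12 = 1.47132 m⁴.
Centre of pressure: y_p = y_c + I_c/(y_c·A) = 7.925 + 1.47132/(7.925 × 5.049) = 7.925 + 0.0367708 = 7.96177 m along the plane.
The resultant acts 0.935 + 0.0367708 = 0.971771 m (along the plate) below the hinge at the top edge, so the moment about the hinge is M = F × 0.971771 = 309.707 × 0.971771 = 300.964 kN·m.
A normal force at the bottom, 1.87 m from the hinge, must supply this moment: P = 300.964/1.87 = 160.943 kN.

P ≈ 160.9 kN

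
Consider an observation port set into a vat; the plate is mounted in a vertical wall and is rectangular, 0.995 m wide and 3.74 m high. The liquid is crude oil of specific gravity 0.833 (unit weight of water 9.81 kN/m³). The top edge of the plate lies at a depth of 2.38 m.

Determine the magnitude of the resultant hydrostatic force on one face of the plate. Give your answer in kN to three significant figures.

F ≈ 129 kN

γ = 0.833 × 9.81 = 8.17173 kN/m³.
The centroid lies 3.74/2 = 1.87 m below the top edge, so the centroid depth is h_c = 2.38 + 1.87 = 4.25 m.
A = 0.995 × 3.74 = 3.7213 m².
Resultant F = γ·h_c·A = 8.17173 × 4.25 × 3.7213 = 129.24 kN.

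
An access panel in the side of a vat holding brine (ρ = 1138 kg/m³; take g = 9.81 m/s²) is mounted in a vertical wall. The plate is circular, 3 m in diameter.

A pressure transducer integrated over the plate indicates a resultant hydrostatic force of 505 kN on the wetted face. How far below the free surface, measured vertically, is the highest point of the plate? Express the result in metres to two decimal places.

d_top ≈ 4.90 m

γ = ρg = 1138 × 9.81 / 1000 = 11.16378 kN/m³.
A = π(1.5)² = 7.06858 m².
From F = γ·h_c·A, the centroid depth is h_c = 505/(11.16378 × 7.06858) = 6.39953 m.
The centroid is at the centre, 1.5 m below the top of the plate, so the highest point sits at h_top = 6.39953 − 1.5 = 4.89953 m below the surface.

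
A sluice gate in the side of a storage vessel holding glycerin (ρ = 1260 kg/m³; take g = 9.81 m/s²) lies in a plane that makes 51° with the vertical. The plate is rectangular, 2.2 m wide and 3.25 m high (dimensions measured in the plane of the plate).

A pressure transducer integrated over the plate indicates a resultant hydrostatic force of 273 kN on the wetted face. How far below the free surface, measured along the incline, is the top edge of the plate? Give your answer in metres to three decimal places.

y_top ≈ 3.283 m

γ = ρg = 1260 × 9.81 / 1000 = 12.3606 kN/m³.
A = 2.2 × 3.25 = 7.15 m².
From F = γ·h_c·A, the centroid depth is h_c = 273/(12.3606 × 7.15) = 3.08899 m.
The plate makes 51° with the vertical, i.e. θ = 90° − 51° = 39° to the horizontal. Measuring y along the incline from the free-surface line, vertical depth h = y·sinθ with sinθ = 0.629320.
Along the incline, y_c = h_c/sinθ = 3.08899/0.629320 = 4.90846 m.
The centroid lies 3.25/2 = 1.625 m below the top edge, so the top edge sits at y_top = 4.90846 − 1.625 = 3.28346 m along the incline.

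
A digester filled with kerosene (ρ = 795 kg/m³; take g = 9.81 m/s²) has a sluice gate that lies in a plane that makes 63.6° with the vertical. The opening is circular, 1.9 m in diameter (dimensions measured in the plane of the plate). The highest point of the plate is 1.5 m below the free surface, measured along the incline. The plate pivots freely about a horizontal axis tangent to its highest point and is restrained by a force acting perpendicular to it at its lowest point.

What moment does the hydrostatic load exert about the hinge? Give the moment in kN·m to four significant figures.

γ = ρg = 795 × 9.81 / 1000 = 7.79895 kN/m³.
The plate makes 63.6° with the vertical, i.e. θ = 90° − 63.6° = 26.4° to the horizontal. Measuring y along the incline from the free-surface line, vertical depth h = y·sinθ with sinθ = 0.444635.
The centroid is at the centre, 0.95 m below the top of the plate, so y_c = 1.5 + 0.95 = 2.45 m and h_c = 2.45 × 0.444635 = 1.08936 m.
A = π(0.95)² = 2.83529 m².
Resultant F = γ·h_c·A = 7.79895 × 1.08936 × 2.83529 = 24.0882 kN.
I_c = πr⁴/4 = π × 0.95⁴/4 = 0.639712 m⁴.
Centre of pressure: y_p = y_c + I_c/(y_c·A) = 2.45 + 0.639712/(2.45 × 2.83529) = 2.45 + 0.0920918 = 2.54209 m along the plane.
The resultant acts 0.95 + 0.0920918 = 1.04209 m (along the plate) below the hinge at the top edge, so the moment about the hinge is M = F × 1.04209 = 24.0882 × 1.04209 = 25.1021 kN·m.

M ≈ 25.10 kN·m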